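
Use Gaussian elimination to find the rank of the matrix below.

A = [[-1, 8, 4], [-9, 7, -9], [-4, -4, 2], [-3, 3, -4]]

Row reduction:
R2 <- R2 - (9)*R1:  [   0  -65  -45 ]
R3 <- R3 - (4)*R1:  [   0  -36  -14 ]
R4 <- R4 - (3)*R1:  [   0  -21  -16 ]
R3 <- R3 - (36/65)*R2:  [      0       0  142/13 ]
R4 <- R4 - (21/65)*R2:  [      0       0  -19/13 ]
R4 <- R4 - (-19/142)*R3:  [ 0  0  0 ]
Row echelon form:
[ -1    8       4 ]
[  0  -65     -45 ]
[  0    0  142/13 ]
[  0    0       0 ]
Nonzero rows / pivot columns: 3

rank(A) = 3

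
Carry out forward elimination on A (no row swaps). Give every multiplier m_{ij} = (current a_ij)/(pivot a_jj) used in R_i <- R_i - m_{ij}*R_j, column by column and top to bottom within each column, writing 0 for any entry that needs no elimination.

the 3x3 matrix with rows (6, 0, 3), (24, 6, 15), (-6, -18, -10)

Forward elimination:
R2 <- R2 - (4)*R1:  [ 0  6  3 ]
R3 <- R3 - (-1)*R1:  [   0  -18   -7 ]
R3 <- R3 - (-3)*R2:  [ 0  0  2 ]
Multipliers (in order of application): m_{21} = 4, m_{31} = -1, m_{32} = -3

multipliers: 4, -1, -3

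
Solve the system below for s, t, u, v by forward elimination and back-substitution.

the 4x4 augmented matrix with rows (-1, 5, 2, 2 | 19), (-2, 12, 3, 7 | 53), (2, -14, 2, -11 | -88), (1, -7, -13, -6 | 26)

(-4, 5, -5, 0)

Forward elimination on [A|b]:
R2 <- R2 - (2)*R1:  [  0   2  -1   3  15 ]
R3 <- R3 - (-2)*R1:  [   0   -4    6   -7  -50 ]
R4 <- R4 - (-1)*R1:  [   0   -2  -11   -4   45 ]
R3 <- R3 - (-2)*R2:  [   0    0    4   -1  -20 ]
R4 <- R4 - (-1)*R2:  [   0    0  -12   -1   60 ]
R4 <- R4 - (-3)*R3:  [  0   0   0  -4   0 ]
Row echelon form:
[ -1  5   2   2  |   19 ]
[  0  2  -1   3  |   15 ]
[  0  0   4  -1  |  -20 ]
[  0  0   0  -4  |    0 ]
Back-substitution:
v = (0) / -4 = 0
u = (-20 - (-1)*(0)) / 4 = -5
t = (15 - (-1)*(-5) - (3)*(0)) / 2 = 5
s = (19 - (5)*(5) - (2)*(-5) - (2)*(0)) / -1 = -4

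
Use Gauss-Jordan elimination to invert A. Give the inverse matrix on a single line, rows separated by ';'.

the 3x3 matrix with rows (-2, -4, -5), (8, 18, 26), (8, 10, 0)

Gauss-Jordan on [A | I]:
R1 <- (1/-2)*R1:  [    1     2   5/2  |  -1/2     0     0 ]
R2 <- R2 - (8)*R1:  [ 0  2  6  |  4  1  0 ]
R3 <- R3 - (8)*R1:  [   0   -6  -20  |    4    0    1 ]
R2 <- (1/2)*R2:  [   0    1    3  |    2  1/2    0 ]
R1 <- R1 - (2)*R2:  [    1     0  -7/2  |  -9/2    -1     0 ]
R3 <- R3 - (-6)*R2:  [  0   0  -2  |  16   3   1 ]
R3 <- (1/-2)*R3:  [    0     0     1  |    -8  -3/2  -1/2 ]
R1 <- R1 - (-7/2)*R3:  [     1      0      0  |  -65/2  -25/4   -7/4 ]
R2 <- R2 - (3)*R3:  [   0    1    0  |   26    5  3/2 ]
Right block of [I | A^{-1}] is the inverse:
[ -65/2  -25/4  -7/4 ]
[    26      5   3/2 ]
[    -8   -3/2  -1/2 ]

inverse = [-65/2 -25/4 -7/4; 26 5 3/2; -8 -3/2 -1/2]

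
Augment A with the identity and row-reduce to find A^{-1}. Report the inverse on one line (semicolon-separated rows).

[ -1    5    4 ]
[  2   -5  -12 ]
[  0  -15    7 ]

Gauss-Jordan on [A | I]:
R1 <- (1/-1)*R1:  [  1  -5  -4  |  -1   0   0 ]
R2 <- R2 - (2)*R1:  [  0   5  -4  |   2   1   0 ]
R2 <- (1/5)*R2:  [    0     1  -4/5  |   2/5   1/5     0 ]
R1 <- R1 - (-5)*R2:  [  1   0  -8  |   1   1   0 ]
R3 <- R3 - (-15)*R2:  [  0   0  -5  |   6   3   1 ]
R3 <- (1/-5)*R3:  [    0     0     1  |  -6/5  -3/5  -1/5 ]
R1 <- R1 - (-8)*R3:  [     1      0      0  |  -43/5  -19/5   -8/5 ]
R2 <- R2 - (-4/5)*R3:  [      0       1       0  |  -14/25   -7/25   -4/25 ]
Right block of [I | A^{-1}] is the inverse:
[  -43/5  -19/5   -8/5 ]
[ -14/25  -7/25  -4/25 ]
[   -6/5   -3/5   -1/5 ]

inverse = [-43/5 -19/5 -8/5; -14/25 -7/25 -4/25; -6/5 -3/5 -1/5]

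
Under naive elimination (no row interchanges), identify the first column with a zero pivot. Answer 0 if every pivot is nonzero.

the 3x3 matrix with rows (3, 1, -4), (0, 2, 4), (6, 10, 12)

Naive forward elimination:
R3 <- R3 - (2)*R1:  [  0   8  20 ]
R3 <- R3 - (4)*R2:  [ 0  0  4 ]
All pivots nonzero; naive elimination completes without hitting a zero pivot.

first zero-pivot column = 0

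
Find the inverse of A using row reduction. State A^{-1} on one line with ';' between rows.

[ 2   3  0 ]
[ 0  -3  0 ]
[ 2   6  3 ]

Gauss-Jordan on [A | I]:
R1 <- (1/2)*R1:  [   1  3/2    0  |  1/2    0    0 ]
R3 <- R3 - (2)*R1:  [  0   3   3  |  -1   0   1 ]
R2 <- (1/-3)*R2:  [    0     1     0  |     0  -1/3     0 ]
R1 <- R1 - (3/2)*R2:  [   1    0    0  |  1/2  1/2    0 ]
R3 <- R3 - (3)*R2:  [  0   0   3  |  -1   1   1 ]
R3 <- (1/3)*R3:  [    0     0     1  |  -1/3   1/3   1/3 ]
Right block of [I | A^{-1}] is the inverse:
[  1/2   1/2    0 ]
[    0  -1/3    0 ]
[ -1/3   1/3  1/3 ]

inverse = [1/2 1/2 0; 0 -1/3 0; -1/3 1/3 1/3]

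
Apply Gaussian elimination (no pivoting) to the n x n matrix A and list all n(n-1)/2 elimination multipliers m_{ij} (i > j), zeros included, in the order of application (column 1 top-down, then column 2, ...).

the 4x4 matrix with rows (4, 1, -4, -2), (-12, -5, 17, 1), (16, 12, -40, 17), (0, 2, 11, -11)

Forward elimination:
R2 <- R2 - (-3)*R1:  [  0  -2   5  -5 ]
R3 <- R3 - (4)*R1:  [   0    8  -24   25 ]
R4: entry in column 1 is already 0 -> m_{41} = 0 (no row operation needed)
R3 <- R3 - (-4)*R2:  [  0   0  -4   5 ]
R4 <- R4 - (-1)*R2:  [   0    0   16  -16 ]
R4 <- R4 - (-4)*R3:  [ 0  0  0  4 ]
Multipliers (in order of application): m_{21} = -3, m_{31} = 4, m_{41} = 0, m_{32} = -4, m_{42} = -1, m_{43} = -4

multipliers: -3, 4, 0, -4, -1, -4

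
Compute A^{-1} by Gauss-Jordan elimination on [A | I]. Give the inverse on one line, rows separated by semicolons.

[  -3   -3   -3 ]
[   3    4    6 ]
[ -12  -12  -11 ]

Gauss-Jordan on [A | I]:
R1 <- (1/-3)*R1:  [    1     1     1  |  -1/3     0     0 ]
R2 <- R2 - (3)*R1:  [ 0  1  3  |  1  1  0 ]
R3 <- R3 - (-12)*R1:  [  0   0   1  |  -4   0   1 ]
R1 <- R1 - (1)*R2:  [    1     0    -2  |  -4/3    -1     0 ]
R1 <- R1 - (-2)*R3:  [     1      0      0  |  -28/3     -1      2 ]
R2 <- R2 - (3)*R3:  [  0   1   0  |  13   1  -3 ]
Right block of [I | A^{-1}] is the inverse:
[ -28/3  -1   2 ]
[    13   1  -3 ]
[    -4   0   1 ]

inverse = [-28/3 -1 2; 13 1 -3; -4 0 1]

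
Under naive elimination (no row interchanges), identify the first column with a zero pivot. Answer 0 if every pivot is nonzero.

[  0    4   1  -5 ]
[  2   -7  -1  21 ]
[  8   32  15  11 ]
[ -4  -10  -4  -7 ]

first zero-pivot column = 1

Naive forward elimination:
Pivot entry (1,1) is zero but row 2 has 2 in column 1 -> naive elimination stops; a row interchange (e.g. R1 <-> R2) would be required here.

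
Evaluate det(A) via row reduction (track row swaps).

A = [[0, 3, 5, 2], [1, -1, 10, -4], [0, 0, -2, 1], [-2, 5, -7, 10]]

det(A) = 24

Forward elimination:
R1 <-> R2   (pivot in column 1 was zero)
[  1  -1  10  -4 ]
[  0   3   5   2 ]
[  0   0  -2   1 ]
[ -2   5  -7  10 ]
R4 <- R4 - (-2)*R1:  [  0   3  13   2 ]
R4 <- R4 - (1)*R2:  [ 0  0  8  0 ]
R4 <- R4 - (-4)*R3:  [ 0  0  0  4 ]
Upper-triangular form:
[ 1  -1  10  -4 ]
[ 0   3   5   2 ]
[ 0   0  -2   1 ]
[ 0   0   0   4 ]
det(A) = (-1)^1 * (1) * (3) * (-2) * (4) = 24  (1 row swap -> sign -1)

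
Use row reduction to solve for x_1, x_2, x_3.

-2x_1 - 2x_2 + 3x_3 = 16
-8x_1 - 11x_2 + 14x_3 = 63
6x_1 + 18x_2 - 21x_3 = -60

Forward elimination on [A|b]:
R2 <- R2 - (4)*R1:  [  0  -3   2  -1 ]
R3 <- R3 - (-3)*R1:  [   0   12  -12  -12 ]
R3 <- R3 - (-4)*R2:  [   0    0   -4  -16 ]
Row echelon form:
[ -2  -2   3  |   16 ]
[  0  -3   2  |   -1 ]
[  0   0  -4  |  -16 ]
Back-substitution:
x_3 = (-16) / -4 = 4
x_2 = (-1 - (2)*(4)) / -3 = 3
x_1 = (16 - (-2)*(3) - (3)*(4)) / -2 = -5

(-5, 3, 4)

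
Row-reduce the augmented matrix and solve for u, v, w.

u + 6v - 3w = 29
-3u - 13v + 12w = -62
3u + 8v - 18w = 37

Forward elimination on [A|b]:
R2 <- R2 - (-3)*R1:  [  0   5   3  25 ]
R3 <- R3 - (3)*R1:  [   0  -10   -9  -50 ]
R3 <- R3 - (-2)*R2:  [  0   0  -3   0 ]
Row echelon form:
[ 1  6  -3  |  29 ]
[ 0  5   3  |  25 ]
[ 0  0  -3  |   0 ]
Back-substitution:
w = (0) / -3 = 0
v = (25 - (3)*(0)) / 5 = 5
u = (29 - (6)*(5) - (-3)*(0)) / 1 = -1

(-1, 5, 0)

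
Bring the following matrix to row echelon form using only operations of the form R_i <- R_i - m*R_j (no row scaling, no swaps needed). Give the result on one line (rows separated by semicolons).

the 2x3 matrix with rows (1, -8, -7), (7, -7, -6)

Forward elimination:
R2 <- R2 - (7)*R1:  [  0  49  43 ]
Row echelon form:
[ 1  -8  -7 ]
[ 0  49  43 ]

REF = [1 -8 -7; 0 49 43]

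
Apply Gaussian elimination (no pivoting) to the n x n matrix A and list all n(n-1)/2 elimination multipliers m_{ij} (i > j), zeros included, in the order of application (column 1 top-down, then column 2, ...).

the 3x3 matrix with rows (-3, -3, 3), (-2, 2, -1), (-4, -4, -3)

Forward elimination:
R2 <- R2 - (2/3)*R1:  [  0   4  -3 ]
R3 <- R3 - (4/3)*R1:  [  0   0  -7 ]
R3: entry in column 2 is already 0 -> m_{32} = 0 (no row operation needed)
Multipliers (in order of application): m_{21} = 2/3, m_{31} = 4/3, m_{32} = 0

multipliers: 2/3, 4/3, 0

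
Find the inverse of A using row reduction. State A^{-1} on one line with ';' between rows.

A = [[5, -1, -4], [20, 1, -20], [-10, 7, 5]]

Gauss-Jordan on [A | I]:
R1 <- (1/5)*R1:  [    1  -1/5  -4/5  |   1/5     0     0 ]
R2 <- R2 - (20)*R1:  [  0   5  -4  |  -4   1   0 ]
R3 <- R3 - (-10)*R1:  [  0   5  -3  |   2   0   1 ]
R2 <- (1/5)*R2:  [    0     1  -4/5  |  -4/5   1/5     0 ]
R1 <- R1 - (-1/5)*R2:  [      1       0  -24/25  |    1/25    1/25       0 ]
R3 <- R3 - (5)*R2:  [  0   0   1  |   6  -1   1 ]
R1 <- R1 - (-24/25)*R3:  [      1       0       0  |    29/5  -23/25   24/25 ]
R2 <- R2 - (-4/5)*R3:  [    0     1     0  |     4  -3/5   4/5 ]
Right block of [I | A^{-1}] is the inverse:
[ 29/5  -23/25  24/25 ]
[    4    -3/5    4/5 ]
[    6      -1      1 ]

inverse = [29/5 -23/25 24/25; 4 -3/5 4/5; 6 -1 1]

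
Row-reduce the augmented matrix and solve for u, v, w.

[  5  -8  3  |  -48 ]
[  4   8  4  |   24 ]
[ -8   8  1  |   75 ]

(-5, 4, 3)

Forward elimination on [A|b]:
R2 <- R2 - (4/5)*R1:  [     0   72/5    8/5  312/5 ]
R3 <- R3 - (-8/5)*R1:  [     0  -24/5   29/5   -9/5 ]
R3 <- R3 - (-1/3)*R2:  [    0     0  19/3    19 ]
Row echelon form:
[ 5    -8     3  |    -48 ]
[ 0  72/5   8/5  |  312/5 ]
[ 0     0  19/3  |     19 ]
Back-substitution:
w = (19) / (19/3) = 3
v = (312/5 - (8/5)*(3)) / (72/5) = 4
u = (-48 - (-8)*(4) - (3)*(3)) / 5 = -5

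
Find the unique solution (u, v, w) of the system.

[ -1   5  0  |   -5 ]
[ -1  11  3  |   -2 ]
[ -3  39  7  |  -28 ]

Forward elimination on [A|b]:
R2 <- R2 - (1)*R1:  [ 0  6  3  3 ]
R3 <- R3 - (3)*R1:  [   0   24    7  -13 ]
R3 <- R3 - (4)*R2:  [   0    0   -5  -25 ]
Row echelon form:
[ -1  5   0  |   -5 ]
[  0  6   3  |    3 ]
[  0  0  -5  |  -25 ]
Back-substitution:
w = (-25) / -5 = 5
v = (3 - (3)*(5)) / 6 = -2
u = (-5 - (5)*(-2)) / -1 = -5

(-5, -2, 5)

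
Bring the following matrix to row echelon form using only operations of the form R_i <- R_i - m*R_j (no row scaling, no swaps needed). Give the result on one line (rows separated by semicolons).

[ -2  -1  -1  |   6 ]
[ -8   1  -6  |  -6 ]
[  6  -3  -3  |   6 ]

Forward elimination:
R2 <- R2 - (4)*R1:  [   0    5   -2  -30 ]
R3 <- R3 - (-3)*R1:  [  0  -6  -6  24 ]
R3 <- R3 - (-6/5)*R2:  [     0      0  -42/5    -12 ]
Row echelon form:
[ -2  -1     -1  |    6 ]
[  0   5     -2  |  -30 ]
[  0   0  -42/5  |  -12 ]

REF = [-2 -1 -1 6; 0 5 -2 -30; 0 0 -42/5 -12]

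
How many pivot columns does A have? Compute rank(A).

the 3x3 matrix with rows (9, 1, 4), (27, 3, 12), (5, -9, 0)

Row reduction:
R2 <- R2 - (3)*R1:  [ 0  0  0 ]
R3 <- R3 - (5/9)*R1:  [     0  -86/9  -20/9 ]
R2 <-> R3   (pivot in column 2 was zero)
[ 9      1      4 ]
[ 0  -86/9  -20/9 ]
[ 0      0      0 ]
Row echelon form:
[ 9      1      4 ]
[ 0  -86/9  -20/9 ]
[ 0      0      0 ]
Nonzero rows / pivot columns: 2

rank(A) = 2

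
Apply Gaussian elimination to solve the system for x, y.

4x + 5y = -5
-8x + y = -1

Forward elimination on [A|b]:
R2 <- R2 - (-2)*R1:  [   0   11  -11 ]
Row echelon form:
[ 4   5  |   -5 ]
[ 0  11  |  -11 ]
Back-substitution:
y = (-11) / 11 = -1
x = (-5 - (5)*(-1)) / 4 = 0

(0, -1)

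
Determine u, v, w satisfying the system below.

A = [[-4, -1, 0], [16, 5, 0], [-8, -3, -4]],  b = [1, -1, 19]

Forward elimination on [A|b]:
R2 <- R2 - (-4)*R1:  [ 0  1  0  3 ]
R3 <- R3 - (2)*R1:  [  0  -1  -4  17 ]
R3 <- R3 - (-1)*R2:  [  0   0  -4  20 ]
Row echelon form:
[ -4  -1   0  |   1 ]
[  0   1   0  |   3 ]
[  0   0  -4  |  20 ]
Back-substitution:
w = (20) / -4 = -5
v = (3) / 1 = 3
u = (1 - (-1)*(3)) / -4 = -1

(-1, 3, -5)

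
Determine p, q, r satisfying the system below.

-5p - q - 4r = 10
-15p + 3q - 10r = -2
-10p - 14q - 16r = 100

Forward elimination on [A|b]:
R2 <- R2 - (3)*R1:  [   0    6    2  -32 ]
R3 <- R3 - (2)*R1:  [   0  -12   -8   80 ]
R3 <- R3 - (-2)*R2:  [  0   0  -4  16 ]
Row echelon form:
[ -5  -1  -4  |   10 ]
[  0   6   2  |  -32 ]
[  0   0  -4  |   16 ]
Back-substitution:
r = (16) / -4 = -4
q = (-32 - (2)*(-4)) / 6 = -4
p = (10 - (-1)*(-4) - (-4)*(-4)) / -5 = 2

(2, -4, -4)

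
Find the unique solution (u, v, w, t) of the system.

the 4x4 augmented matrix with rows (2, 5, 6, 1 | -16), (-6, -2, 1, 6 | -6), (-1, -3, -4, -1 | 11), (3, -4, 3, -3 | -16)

Forward elimination on [A|b]:
R2 <- R2 - (-3)*R1:  [   0   13   19    9  -54 ]
R3 <- R3 - (-1/2)*R1:  [    0  -1/2    -1  -1/2     3 ]
R4 <- R4 - (3/2)*R1:  [     0  -23/2     -6   -9/2      8 ]
R3 <- R3 - (-1/26)*R2:  [     0      0  -7/26  -2/13  12/13 ]
R4 <- R4 - (-23/26)*R2:  [       0        0   281/26    45/13  -517/13 ]
R4 <- R4 - (-281/7)*R3:  [     0      0      0  -19/7  -19/7 ]
Row echelon form:
[ 2   5      6      1  |    -16 ]
[ 0  13     19      9  |    -54 ]
[ 0   0  -7/26  -2/13  |  12/13 ]
[ 0   0      0  -19/7  |  -19/7 ]
Back-substitution:
t = (-19/7) / (-19/7) = 1
w = (12/13 - (-2/13)*(1)) / (-7/26) = -4
v = (-54 - (19)*(-4) - (9)*(1)) / 13 = 1
u = (-16 - (5)*(1) - (6)*(-4) - (1)*(1)) / 2 = 1

(1, 1, -4, 1)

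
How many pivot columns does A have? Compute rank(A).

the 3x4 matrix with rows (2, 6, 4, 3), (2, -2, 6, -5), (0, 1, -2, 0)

Row reduction:
R2 <- R2 - (1)*R1:  [  0  -8   2  -8 ]
R3 <- R3 - (-1/8)*R2:  [    0     0  -7/4    -1 ]
Row echelon form:
[ 2   6     4   3 ]
[ 0  -8     2  -8 ]
[ 0   0  -7/4  -1 ]
Nonzero rows / pivot columns: 3

rank(A) = 3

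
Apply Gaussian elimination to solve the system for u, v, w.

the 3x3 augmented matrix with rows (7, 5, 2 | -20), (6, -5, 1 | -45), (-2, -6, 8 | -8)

(-5, 3, 0)

Forward elimination on [A|b]:
R2 <- R2 - (6/7)*R1:  [      0   -65/7    -5/7  -195/7 ]
R3 <- R3 - (-2/7)*R1:  [     0  -32/7   60/7  -96/7 ]
R3 <- R3 - (32/65)*R2:  [      0       0  116/13       0 ]
Row echelon form:
[ 7      5       2  |     -20 ]
[ 0  -65/7    -5/7  |  -195/7 ]
[ 0      0  116/13  |       0 ]
Back-substitution:
w = (0) / (116/13) = 0
v = (-195/7 - (-5/7)*(0)) / (-65/7) = 3
u = (-20 - (5)*(3) - (2)*(0)) / 7 = -5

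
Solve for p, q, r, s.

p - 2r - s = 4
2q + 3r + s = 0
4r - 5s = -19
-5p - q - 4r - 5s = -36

Forward elimination on [A|b]:
R4 <- R4 - (-5)*R1:  [   0   -1  -14  -10  -16 ]
R4 <- R4 - (-1/2)*R2:  [     0      0  -25/2  -19/2    -16 ]
R4 <- R4 - (-25/8)*R3:  [      0       0       0  -201/8  -603/8 ]
Row echelon form:
[ 1  0  -2      -1  |       4 ]
[ 0  2   3       1  |       0 ]
[ 0  0   4      -5  |     -19 ]
[ 0  0   0  -201/8  |  -603/8 ]
Back-substitution:
s = (-603/8) / (-201/8) = 3
r = (-19 - (-5)*(3)) / 4 = -1
q = (0 - (3)*(-1) - (1)*(3)) / 2 = 0
p = (4 - (-2)*(-1) - (-1)*(3)) / 1 = 5

(5, 0, -1, 3)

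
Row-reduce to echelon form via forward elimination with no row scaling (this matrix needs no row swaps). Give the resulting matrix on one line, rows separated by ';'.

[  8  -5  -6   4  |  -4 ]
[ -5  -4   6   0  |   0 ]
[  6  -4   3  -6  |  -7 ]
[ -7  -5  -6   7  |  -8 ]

Forward elimination:
R2 <- R2 - (-5/8)*R1:  [     0  -57/8    9/4    5/2   -5/2 ]
R3 <- R3 - (3/4)*R1:  [    0  -1/4  15/2    -9    -4 ]
R4 <- R4 - (-7/8)*R1:  [     0  -75/8  -45/4   21/2  -23/2 ]
R3 <- R3 - (2/57)*R2:  [       0        0   141/19  -518/57  -223/57 ]
R4 <- R4 - (25/19)*R2:  [       0        0  -270/19   137/19  -156/19 ]
R4 <- R4 - (-90/47)*R3:  [       0        0        0  -479/47  -738/47 ]
Row echelon form:
[ 8     -5      -6        4  |       -4 ]
[ 0  -57/8     9/4      5/2  |     -5/2 ]
[ 0      0  141/19  -518/57  |  -223/57 ]
[ 0      0       0  -479/47  |  -738/47 ]

REF = [8 -5 -6 4 -4; 0 -57/8 9/4 5/2 -5/2; 0 0 141/19 -518/57 -223/57; 0 0 0 -479/47 -738/47]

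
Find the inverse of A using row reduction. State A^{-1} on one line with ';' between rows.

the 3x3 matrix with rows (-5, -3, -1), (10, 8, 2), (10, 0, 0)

Gauss-Jordan on [A | I]:
R1 <- (1/-5)*R1:  [    1   3/5   1/5  |  -1/5     0     0 ]
R2 <- R2 - (10)*R1:  [ 0  2  0  |  2  1  0 ]
R3 <- R3 - (10)*R1:  [  0  -6  -2  |   2   0   1 ]
R2 <- (1/2)*R2:  [   0    1    0  |    1  1/2    0 ]
R1 <- R1 - (3/5)*R2:  [     1      0    1/5  |   -4/5  -3/10      0 ]
R3 <- R3 - (-6)*R2:  [  0   0  -2  |   8   3   1 ]
R3 <- (1/-2)*R3:  [    0     0     1  |    -4  -3/2  -1/2 ]
R1 <- R1 - (1/5)*R3:  [    1     0     0  |     0     0  1/10 ]
Right block of [I | A^{-1}] is the inverse:
[  0     0  1/10 ]
[  1   1/2     0 ]
[ -4  -3/2  -1/2 ]

inverse = [0 0 1/10; 1 1/2 0; -4 -3/2 -1/2]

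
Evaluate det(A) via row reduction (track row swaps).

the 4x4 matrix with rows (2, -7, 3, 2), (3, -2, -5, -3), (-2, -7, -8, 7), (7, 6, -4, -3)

Forward elimination:
R2 <- R2 - (3/2)*R1:  [     0   17/2  -19/2     -6 ]
R3 <- R3 - (-1)*R1:  [   0  -14   -5    9 ]
R4 <- R4 - (7/2)*R1:  [     0   61/2  -29/2    -10 ]
R3 <- R3 - (-28/17)*R2:  [       0        0  -351/17   -15/17 ]
R4 <- R4 - (61/17)*R2:  [      0       0  333/17  196/17 ]
R4 <- R4 - (-37/39)*R3:  [      0       0       0  139/13 ]
Upper-triangular form:
[ 2    -7        3       2 ]
[ 0  17/2    -19/2      -6 ]
[ 0     0  -351/17  -15/17 ]
[ 0     0        0  139/13 ]
det(A) = (-1)^0 * (2) * (17/2) * (-351/17) * (139/13) = -3753  (0 row swaps -> sign +1)

det(A) = -3753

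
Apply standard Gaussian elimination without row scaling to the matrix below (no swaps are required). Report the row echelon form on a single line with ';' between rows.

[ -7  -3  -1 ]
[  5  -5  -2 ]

REF = [-7 -3 -1; 0 -50/7 -19/7]

Forward elimination:
R2 <- R2 - (-5/7)*R1:  [     0  -50/7  -19/7 ]
Row echelon form:
[ -7     -3     -1 ]
[  0  -50/7  -19/7 ]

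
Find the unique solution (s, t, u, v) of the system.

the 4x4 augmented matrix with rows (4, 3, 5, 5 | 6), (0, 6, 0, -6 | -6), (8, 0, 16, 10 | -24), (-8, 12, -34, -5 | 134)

Forward elimination on [A|b]:
R3 <- R3 - (2)*R1:  [   0   -6    6    0  -36 ]
R4 <- R4 - (-2)*R1:  [   0   18  -24    5  146 ]
R3 <- R3 - (-1)*R2:  [   0    0    6   -6  -42 ]
R4 <- R4 - (3)*R2:  [   0    0  -24   23  164 ]
R4 <- R4 - (-4)*R3:  [  0   0   0  -1  -4 ]
Row echelon form:
[ 4  3  5   5  |    6 ]
[ 0  6  0  -6  |   -6 ]
[ 0  0  6  -6  |  -42 ]
[ 0  0  0  -1  |   -4 ]
Back-substitution:
v = (-4) / -1 = 4
u = (-42 - (-6)*(4)) / 6 = -3
t = (-6 - (-6)*(4)) / 6 = 3
s = (6 - (3)*(3) - (5)*(-3) - (5)*(4)) / 4 = -2

(-2, 3, -3, 4)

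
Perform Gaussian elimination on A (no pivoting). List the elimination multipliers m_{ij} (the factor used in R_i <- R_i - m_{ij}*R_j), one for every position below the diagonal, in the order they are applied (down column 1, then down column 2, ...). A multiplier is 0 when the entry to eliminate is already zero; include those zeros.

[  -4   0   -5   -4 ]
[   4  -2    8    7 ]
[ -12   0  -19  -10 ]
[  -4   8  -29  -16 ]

multipliers: -1, 3, 1, 0, -4, 3

Forward elimination:
R2 <- R2 - (-1)*R1:  [  0  -2   3   3 ]
R3 <- R3 - (3)*R1:  [  0   0  -4   2 ]
R4 <- R4 - (1)*R1:  [   0    8  -24  -12 ]
R3: entry in column 2 is already 0 -> m_{32} = 0 (no row operation needed)
R4 <- R4 - (-4)*R2:  [   0    0  -12    0 ]
R4 <- R4 - (3)*R3:  [  0   0   0  -6 ]
Multipliers (in order of application): m_{21} = -1, m_{31} = 3, m_{41} = 1, m_{32} = 0, m_{42} = -4, m_{43} = 3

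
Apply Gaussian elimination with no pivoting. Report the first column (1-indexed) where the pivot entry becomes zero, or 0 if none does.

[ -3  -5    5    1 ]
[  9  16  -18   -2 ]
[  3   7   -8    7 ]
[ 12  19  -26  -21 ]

first zero-pivot column = 0

Naive forward elimination:
R2 <- R2 - (-3)*R1:  [  0   1  -3   1 ]
R3 <- R3 - (-1)*R1:  [  0   2  -3   8 ]
R4 <- R4 - (-4)*R1:  [   0   -1   -6  -17 ]
R3 <- R3 - (2)*R2:  [ 0  0  3  6 ]
R4 <- R4 - (-1)*R2:  [   0    0   -9  -16 ]
R4 <- R4 - (-3)*R3:  [ 0  0  0  2 ]
All pivots nonzero; naive elimination completes without hitting a zero pivot.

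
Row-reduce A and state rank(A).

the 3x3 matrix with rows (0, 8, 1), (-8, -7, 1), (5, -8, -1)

Row reduction:
R1 <-> R2   (pivot in column 1 was zero)
[ -8  -7   1 ]
[  0   8   1 ]
[  5  -8  -1 ]
R3 <- R3 - (-5/8)*R1:  [     0  -99/8   -3/8 ]
R3 <- R3 - (-99/64)*R2:  [     0      0  75/64 ]
Row echelon form:
[ -8  -7      1 ]
[  0   8      1 ]
[  0   0  75/64 ]
Nonzero rows / pivot columns: 3

rank(A) = 3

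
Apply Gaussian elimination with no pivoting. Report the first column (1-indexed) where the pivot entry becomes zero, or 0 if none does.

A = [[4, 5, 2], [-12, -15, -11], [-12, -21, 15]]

first zero-pivot column = 2

Naive forward elimination:
R2 <- R2 - (-3)*R1:  [  0   0  -5 ]
R3 <- R3 - (-3)*R1:  [  0  -6  21 ]
Matrix at this point:
[ 4   5   2 ]
[ 0   0  -5 ]
[ 0  -6  21 ]
Pivot entry (2,2) is zero but row 3 has -6 in column 2 -> naive elimination stops; a row interchange (e.g. R2 <-> R3) would be required here.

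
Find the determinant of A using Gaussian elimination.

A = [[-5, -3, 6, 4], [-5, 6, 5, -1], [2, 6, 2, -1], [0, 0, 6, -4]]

Forward elimination:
R2 <- R2 - (1)*R1:  [  0   9  -1  -5 ]
R3 <- R3 - (-2/5)*R1:  [    0  24/5  22/5   3/5 ]
R3 <- R3 - (8/15)*R2:  [     0      0  74/15  49/15 ]
R4 <- R4 - (45/37)*R3:  [       0        0        0  -295/37 ]
Upper-triangular form:
[ -5  -3      6        4 ]
[  0   9     -1       -5 ]
[  0   0  74/15    49/15 ]
[  0   0      0  -295/37 ]
det(A) = (-1)^0 * (-5) * (9) * (74/15) * (-295/37) = 1770  (0 row swaps -> sign +1)

det(A) = 1770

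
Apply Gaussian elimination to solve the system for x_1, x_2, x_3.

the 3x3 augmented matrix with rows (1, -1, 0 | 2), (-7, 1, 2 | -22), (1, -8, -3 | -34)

(5, 3, 5)

Forward elimination on [A|b]:
R2 <- R2 - (-7)*R1:  [  0  -6   2  -8 ]
R3 <- R3 - (1)*R1:  [   0   -7   -3  -36 ]
R3 <- R3 - (7/6)*R2:  [     0      0  -16/3  -80/3 ]
Row echelon form:
[ 1  -1      0  |      2 ]
[ 0  -6      2  |     -8 ]
[ 0   0  -16/3  |  -80/3 ]
Back-substitution:
x_3 = (-80/3) / (-16/3) = 5
x_2 = (-8 - (2)*(5)) / -6 = 3
x_1 = (2 - (-1)*(3)) / 1 = 5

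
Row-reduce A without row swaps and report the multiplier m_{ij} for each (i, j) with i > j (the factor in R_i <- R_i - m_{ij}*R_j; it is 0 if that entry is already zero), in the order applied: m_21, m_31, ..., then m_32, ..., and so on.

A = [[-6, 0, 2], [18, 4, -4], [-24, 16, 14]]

multipliers: -3, 4, 4

Forward elimination:
R2 <- R2 - (-3)*R1:  [ 0  4  2 ]
R3 <- R3 - (4)*R1:  [  0  16   6 ]
R3 <- R3 - (4)*R2:  [  0   0  -2 ]
Multipliers (in order of application): m_{21} = -3, m_{31} = 4, m_{32} = 4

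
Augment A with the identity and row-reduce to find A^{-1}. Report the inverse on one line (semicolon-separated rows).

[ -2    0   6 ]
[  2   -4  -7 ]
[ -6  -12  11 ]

inverse = [4 9/4 -3/4; -5/8 -7/16 1/16; 3/2 3/4 -1/4]

Gauss-Jordan on [A | I]:
R1 <- (1/-2)*R1:  [    1     0    -3  |  -1/2     0     0 ]
R2 <- R2 - (2)*R1:  [  0  -4  -1  |   1   1   0 ]
R3 <- R3 - (-6)*R1:  [   0  -12   -7  |   -3    0    1 ]
R2 <- (1/-4)*R2:  [    0     1   1/4  |  -1/4  -1/4     0 ]
R3 <- R3 - (-12)*R2:  [  0   0  -4  |  -6  -3   1 ]
R3 <- (1/-4)*R3:  [    0     0     1  |   3/2   3/4  -1/4 ]
R1 <- R1 - (-3)*R3:  [    1     0     0  |     4   9/4  -3/4 ]
R2 <- R2 - (1/4)*R3:  [     0      1      0  |   -5/8  -7/16   1/16 ]
Right block of [I | A^{-1}] is the inverse:
[    4    9/4  -3/4 ]
[ -5/8  -7/16  1/16 ]
[  3/2    3/4  -1/4 ]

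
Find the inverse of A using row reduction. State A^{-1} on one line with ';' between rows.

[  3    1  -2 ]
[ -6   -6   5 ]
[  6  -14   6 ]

inverse = [-17/36 -11/36 7/72; -11/12 -5/12 1/24; -5/3 -2/3 1/6]

Gauss-Jordan on [A | I]:
R1 <- (1/3)*R1:  [    1   1/3  -2/3  |   1/3     0     0 ]
R2 <- R2 - (-6)*R1:  [  0  -4   1  |   2   1   0 ]
R3 <- R3 - (6)*R1:  [   0  -16   10  |   -2    0    1 ]
R2 <- (1/-4)*R2:  [    0     1  -1/4  |  -1/2  -1/4     0 ]
R1 <- R1 - (1/3)*R2:  [     1      0  -7/12  |    1/2   1/12      0 ]
R3 <- R3 - (-16)*R2:  [   0    0    6  |  -10   -4    1 ]
R3 <- (1/6)*R3:  [    0     0     1  |  -5/3  -2/3   1/6 ]
R1 <- R1 - (-7/12)*R3:  [      1       0       0  |  -17/36  -11/36    7/72 ]
R2 <- R2 - (-1/4)*R3:  [      0       1       0  |  -11/12   -5/12    1/24 ]
Right block of [I | A^{-1}] is the inverse:
[ -17/36  -11/36  7/72 ]
[ -11/12   -5/12  1/24 ]
[   -5/3    -2/3   1/6 ]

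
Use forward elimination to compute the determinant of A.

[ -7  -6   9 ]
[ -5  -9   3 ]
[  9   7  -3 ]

Forward elimination:
R2 <- R2 - (5/7)*R1:  [     0  -33/7  -24/7 ]
R3 <- R3 - (-9/7)*R1:  [    0  -5/7  60/7 ]
R3 <- R3 - (5/33)*R2:  [      0       0  100/11 ]
Upper-triangular form:
[ -7     -6       9 ]
[  0  -33/7   -24/7 ]
[  0      0  100/11 ]
det(A) = (-1)^0 * (-7) * (-33/7) * (100/11) = 300  (0 row swaps -> sign +1)

det(A) = 300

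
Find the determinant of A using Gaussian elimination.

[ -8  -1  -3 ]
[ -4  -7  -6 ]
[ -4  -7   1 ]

Forward elimination:
R2 <- R2 - (1/2)*R1:  [     0  -13/2   -9/2 ]
R3 <- R3 - (1/2)*R1:  [     0  -13/2    5/2 ]
R3 <- R3 - (1)*R2:  [ 0  0  7 ]
Upper-triangular form:
[ -8     -1    -3 ]
[  0  -13/2  -9/2 ]
[  0      0     7 ]
det(A) = (-1)^0 * (-8) * (-13/2) * (7) = 364  (0 row swaps -> sign +1)

det(A) = 364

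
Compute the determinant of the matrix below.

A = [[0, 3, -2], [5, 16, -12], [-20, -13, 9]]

det(A) = 75

Forward elimination:
R1 <-> R2   (pivot in column 1 was zero)
[   5   16  -12 ]
[   0    3   -2 ]
[ -20  -13    9 ]
R3 <- R3 - (-4)*R1:  [   0   51  -39 ]
R3 <- R3 - (17)*R2:  [  0   0  -5 ]
Upper-triangular form:
[ 5  16  -12 ]
[ 0   3   -2 ]
[ 0   0   -5 ]
det(A) = (-1)^1 * (5) * (3) * (-5) = 75  (1 row swap -> sign -1)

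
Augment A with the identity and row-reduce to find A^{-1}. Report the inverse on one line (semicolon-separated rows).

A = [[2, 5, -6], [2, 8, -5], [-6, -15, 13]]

inverse = [-29/30 -5/6 -23/30; -2/15 1/3 1/15; -3/5 0 -1/5]

Gauss-Jordan on [A | I]:
R1 <- (1/2)*R1:  [   1  5/2   -3  |  1/2    0    0 ]
R2 <- R2 - (2)*R1:  [  0   3   1  |  -1   1   0 ]
R3 <- R3 - (-6)*R1:  [  0   0  -5  |   3   0   1 ]
R2 <- (1/3)*R2:  [    0     1   1/3  |  -1/3   1/3     0 ]
R1 <- R1 - (5/2)*R2:  [     1      0  -23/6  |    4/3   -5/6      0 ]
R3 <- (1/-5)*R3:  [    0     0     1  |  -3/5     0  -1/5 ]
R1 <- R1 - (-23/6)*R3:  [      1       0       0  |  -29/30    -5/6  -23/30 ]
R2 <- R2 - (1/3)*R3:  [     0      1      0  |  -2/15    1/3   1/15 ]
Right block of [I | A^{-1}] is the inverse:
[ -29/30  -5/6  -23/30 ]
[  -2/15   1/3    1/15 ]
[   -3/5     0    -1/5 ]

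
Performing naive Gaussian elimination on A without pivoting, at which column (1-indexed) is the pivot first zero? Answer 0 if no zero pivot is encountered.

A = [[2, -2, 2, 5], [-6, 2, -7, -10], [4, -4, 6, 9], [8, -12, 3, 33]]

Naive forward elimination:
R2 <- R2 - (-3)*R1:  [  0  -4  -1   5 ]
R3 <- R3 - (2)*R1:  [  0   0   2  -1 ]
R4 <- R4 - (4)*R1:  [  0  -4  -5  13 ]
R4 <- R4 - (1)*R2:  [  0   0  -4   8 ]
R4 <- R4 - (-2)*R3:  [ 0  0  0  6 ]
All pivots nonzero; naive elimination completes without hitting a zero pivot.

first zero-pivot column = 0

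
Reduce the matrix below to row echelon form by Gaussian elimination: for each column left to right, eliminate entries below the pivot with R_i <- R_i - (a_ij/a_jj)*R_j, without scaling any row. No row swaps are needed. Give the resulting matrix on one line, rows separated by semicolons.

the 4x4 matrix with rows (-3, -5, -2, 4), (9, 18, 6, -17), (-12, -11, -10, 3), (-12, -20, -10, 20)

REF = [-3 -5 -2 4; 0 3 0 -5; 0 0 -2 2; 0 0 0 2]

Forward elimination:
R2 <- R2 - (-3)*R1:  [  0   3   0  -5 ]
R3 <- R3 - (4)*R1:  [   0    9   -2  -13 ]
R4 <- R4 - (4)*R1:  [  0   0  -2   4 ]
R3 <- R3 - (3)*R2:  [  0   0  -2   2 ]
R4 <- R4 - (1)*R3:  [ 0  0  0  2 ]
Row echelon form:
[ -3  -5  -2   4 ]
[  0   3   0  -5 ]
[  0   0  -2   2 ]
[  0   0   0   2 ]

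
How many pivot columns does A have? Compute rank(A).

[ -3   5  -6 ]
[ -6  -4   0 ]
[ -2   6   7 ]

Row reduction:
R2 <- R2 - (2)*R1:  [   0  -14   12 ]
R3 <- R3 - (2/3)*R1:  [   0  8/3   11 ]
R3 <- R3 - (-4/21)*R2:  [    0     0  93/7 ]
Row echelon form:
[ -3    5    -6 ]
[  0  -14    12 ]
[  0    0  93/7 ]
Nonzero rows / pivot columns: 3

rank(A) = 3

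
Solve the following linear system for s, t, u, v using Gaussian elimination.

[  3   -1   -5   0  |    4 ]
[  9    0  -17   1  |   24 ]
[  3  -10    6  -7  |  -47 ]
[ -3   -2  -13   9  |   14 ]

Forward elimination on [A|b]:
R2 <- R2 - (3)*R1:  [  0   3  -2   1  12 ]
R3 <- R3 - (1)*R1:  [   0   -9   11   -7  -51 ]
R4 <- R4 - (-1)*R1:  [   0   -3  -18    9   18 ]
R3 <- R3 - (-3)*R2:  [   0    0    5   -4  -15 ]
R4 <- R4 - (-1)*R2:  [   0    0  -20   10   30 ]
R4 <- R4 - (-4)*R3:  [   0    0    0   -6  -30 ]
Row echelon form:
[ 3  -1  -5   0  |    4 ]
[ 0   3  -2   1  |   12 ]
[ 0   0   5  -4  |  -15 ]
[ 0   0   0  -6  |  -30 ]
Back-substitution:
v = (-30) / -6 = 5
u = (-15 - (-4)*(5)) / 5 = 1
t = (12 - (-2)*(1) - (1)*(5)) / 3 = 3
s = (4 - (-1)*(3) - (-5)*(1)) / 3 = 4

(4, 3, 1, 5)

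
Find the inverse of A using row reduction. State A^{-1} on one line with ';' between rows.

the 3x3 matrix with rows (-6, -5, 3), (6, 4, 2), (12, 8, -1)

Gauss-Jordan on [A | I]:
R1 <- (1/-6)*R1:  [    1   5/6  -1/2  |  -1/6     0     0 ]
R2 <- R2 - (6)*R1:  [  0  -1   5  |   1   1   0 ]
R3 <- R3 - (12)*R1:  [  0  -2   5  |   2   0   1 ]
R2 <- (1/-1)*R2:  [  0   1  -5  |  -1  -1   0 ]
R1 <- R1 - (5/6)*R2:  [    1     0  11/3  |   2/3   5/6     0 ]
R3 <- R3 - (-2)*R2:  [  0   0  -5  |   0  -2   1 ]
R3 <- (1/-5)*R3:  [    0     0     1  |     0   2/5  -1/5 ]
R1 <- R1 - (11/3)*R3:  [      1       0       0  |     2/3  -19/30   11/15 ]
R2 <- R2 - (-5)*R3:  [  0   1   0  |  -1   1  -1 ]
Right block of [I | A^{-1}] is the inverse:
[ 2/3  -19/30  11/15 ]
[  -1       1     -1 ]
[   0     2/5   -1/5 ]

inverse = [2/3 -19/30 11/15; -1 1 -1; 0 2/5 -1/5]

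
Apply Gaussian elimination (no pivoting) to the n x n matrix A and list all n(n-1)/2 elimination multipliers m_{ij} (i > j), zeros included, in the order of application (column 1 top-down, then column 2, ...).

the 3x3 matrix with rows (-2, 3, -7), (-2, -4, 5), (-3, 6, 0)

multipliers: 1, 3/2, -3/14

Forward elimination:
R2 <- R2 - (1)*R1:  [  0  -7  12 ]
R3 <- R3 - (3/2)*R1:  [    0   3/2  21/2 ]
R3 <- R3 - (-3/14)*R2:  [      0       0  183/14 ]
Multipliers (in order of application): m_{21} = 1, m_{31} = 3/2, m_{32} = -3/14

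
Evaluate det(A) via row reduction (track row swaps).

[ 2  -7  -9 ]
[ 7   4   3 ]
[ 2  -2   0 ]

det(A) = 168

Forward elimination:
R2 <- R2 - (7/2)*R1:  [    0  57/2  69/2 ]
R3 <- R3 - (1)*R1:  [ 0  5  9 ]
R3 <- R3 - (10/57)*R2:  [     0      0  56/19 ]
Upper-triangular form:
[ 2    -7     -9 ]
[ 0  57/2   69/2 ]
[ 0     0  56/19 ]
det(A) = (-1)^0 * (2) * (57/2) * (56/19) = 168  (0 row swaps -> sign +1)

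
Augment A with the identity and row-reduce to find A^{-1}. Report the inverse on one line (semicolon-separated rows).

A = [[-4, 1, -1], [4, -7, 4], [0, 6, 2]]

Gauss-Jordan on [A | I]:
R1 <- (1/-4)*R1:  [    1  -1/4   1/4  |  -1/4     0     0 ]
R2 <- R2 - (4)*R1:  [  0  -6   3  |   1   1   0 ]
R2 <- (1/-6)*R2:  [    0     1  -1/2  |  -1/6  -1/6     0 ]
R1 <- R1 - (-1/4)*R2:  [     1      0    1/8  |  -7/24  -1/24      0 ]
R3 <- R3 - (6)*R2:  [ 0  0  5  |  1  1  1 ]
R3 <- (1/5)*R3:  [   0    0    1  |  1/5  1/5  1/5 ]
R1 <- R1 - (1/8)*R3:  [      1       0       0  |  -19/60   -1/15   -1/40 ]
R2 <- R2 - (-1/2)*R3:  [     0      1      0  |  -1/15  -1/15   1/10 ]
Right block of [I | A^{-1}] is the inverse:
[ -19/60  -1/15  -1/40 ]
[  -1/15  -1/15   1/10 ]
[    1/5    1/5    1/5 ]

inverse = [-19/60 -1/15 -1/40; -1/15 -1/15 1/10; 1/5 1/5 1/5]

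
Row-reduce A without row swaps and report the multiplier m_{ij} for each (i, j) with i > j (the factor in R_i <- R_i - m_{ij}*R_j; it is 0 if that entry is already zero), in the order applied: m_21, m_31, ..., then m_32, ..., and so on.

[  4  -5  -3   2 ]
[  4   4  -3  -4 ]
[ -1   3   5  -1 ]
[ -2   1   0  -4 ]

Forward elimination:
R2 <- R2 - (1)*R1:  [  0   9   0  -6 ]
R3 <- R3 - (-1/4)*R1:  [    0   7/4  17/4  -1/2 ]
R4 <- R4 - (-1/2)*R1:  [    0  -3/2  -3/2    -3 ]
R3 <- R3 - (7/36)*R2:  [    0     0  17/4   2/3 ]
R4 <- R4 - (-1/6)*R2:  [    0     0  -3/2    -4 ]
R4 <- R4 - (-6/17)*R3:  [      0       0       0  -64/17 ]
Multipliers (in order of application): m_{21} = 1, m_{31} = -1/4, m_{41} = -1/2, m_{32} = 7/36, m_{42} = -1/6, m_{43} = -6/17

multipliers: 1, -1/4, -1/2, 7/36, -1/6, -6/17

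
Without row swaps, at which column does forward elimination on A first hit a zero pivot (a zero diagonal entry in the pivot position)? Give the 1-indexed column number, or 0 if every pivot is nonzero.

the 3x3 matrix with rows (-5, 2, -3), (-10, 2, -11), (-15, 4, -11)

first zero-pivot column = 0

Naive forward elimination:
R2 <- R2 - (2)*R1:  [  0  -2  -5 ]
R3 <- R3 - (3)*R1:  [  0  -2  -2 ]
R3 <- R3 - (1)*R2:  [ 0  0  3 ]
All pivots nonzero; naive elimination completes without hitting a zero pivot.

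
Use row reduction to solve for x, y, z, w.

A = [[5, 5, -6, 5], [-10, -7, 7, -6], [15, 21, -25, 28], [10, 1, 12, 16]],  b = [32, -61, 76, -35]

Forward elimination on [A|b]:
R2 <- R2 - (-2)*R1:  [  0   3  -5   4   3 ]
R3 <- R3 - (3)*R1:  [   0    6   -7   13  -20 ]
R4 <- R4 - (2)*R1:  [   0   -9   24    6  -99 ]
R3 <- R3 - (2)*R2:  [   0    0    3    5  -26 ]
R4 <- R4 - (-3)*R2:  [   0    0    9   18  -90 ]
R4 <- R4 - (3)*R3:  [   0    0    0    3  -12 ]
Row echelon form:
[ 5  5  -6  5  |   32 ]
[ 0  3  -5  4  |    3 ]
[ 0  0   3  5  |  -26 ]
[ 0  0   0  3  |  -12 ]
Back-substitution:
w = (-12) / 3 = -4
z = (-26 - (5)*(-4)) / 3 = -2
y = (3 - (-5)*(-2) - (4)*(-4)) / 3 = 3
x = (32 - (5)*(3) - (-6)*(-2) - (5)*(-4)) / 5 = 5

(5, 3, -2, -4)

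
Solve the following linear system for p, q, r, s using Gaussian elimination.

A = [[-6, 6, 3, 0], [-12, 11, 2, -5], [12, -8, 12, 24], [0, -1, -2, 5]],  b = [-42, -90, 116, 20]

(5, -1, -2, 3)

Forward elimination on [A|b]:
R2 <- R2 - (2)*R1:  [  0  -1  -4  -5  -6 ]
R3 <- R3 - (-2)*R1:  [  0   4  18  24  32 ]
R3 <- R3 - (-4)*R2:  [ 0  0  2  4  8 ]
R4 <- R4 - (1)*R2:  [  0   0   2  10  26 ]
R4 <- R4 - (1)*R3:  [  0   0   0   6  18 ]
Row echelon form:
[ -6   6   3   0  |  -42 ]
[  0  -1  -4  -5  |   -6 ]
[  0   0   2   4  |    8 ]
[  0   0   0   6  |   18 ]
Back-substitution:
s = (18) / 6 = 3
r = (8 - (4)*(3)) / 2 = -2
q = (-6 - (-4)*(-2) - (-5)*(3)) / -1 = -1
p = (-42 - (6)*(-1) - (3)*(-2)) / -6 = 5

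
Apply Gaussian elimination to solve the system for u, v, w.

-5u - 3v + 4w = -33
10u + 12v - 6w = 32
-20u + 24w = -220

(5, -4, -5)

Forward elimination on [A|b]:
R2 <- R2 - (-2)*R1:  [   0    6    2  -34 ]
R3 <- R3 - (4)*R1:  [   0   12    8  -88 ]
R3 <- R3 - (2)*R2:  [   0    0    4  -20 ]
Row echelon form:
[ -5  -3  4  |  -33 ]
[  0   6  2  |  -34 ]
[  0   0  4  |  -20 ]
Back-substitution:
w = (-20) / 4 = -5
v = (-34 - (2)*(-5)) / 6 = -4
u = (-33 - (-3)*(-4) - (4)*(-5)) / -5 = 5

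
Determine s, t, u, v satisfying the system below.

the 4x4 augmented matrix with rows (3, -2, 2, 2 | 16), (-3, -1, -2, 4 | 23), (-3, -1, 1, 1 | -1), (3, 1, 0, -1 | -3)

Forward elimination on [A|b]:
R2 <- R2 - (-1)*R1:  [  0  -3   0   6  39 ]
R3 <- R3 - (-1)*R1:  [  0  -3   3   3  15 ]
R4 <- R4 - (1)*R1:  [   0    3   -2   -3  -19 ]
R3 <- R3 - (1)*R2:  [   0    0    3   -3  -24 ]
R4 <- R4 - (-1)*R2:  [  0   0  -2   3  20 ]
R4 <- R4 - (-2/3)*R3:  [ 0  0  0  1  4 ]
Row echelon form:
[ 3  -2  2   2  |   16 ]
[ 0  -3  0   6  |   39 ]
[ 0   0  3  -3  |  -24 ]
[ 0   0  0   1  |    4 ]
Back-substitution:
v = (4) / 1 = 4
u = (-24 - (-3)*(4)) / 3 = -4
t = (39 - (6)*(4)) / -3 = -5
s = (16 - (-2)*(-5) - (2)*(-4) - (2)*(4)) / 3 = 2

(2, -5, -4, 4)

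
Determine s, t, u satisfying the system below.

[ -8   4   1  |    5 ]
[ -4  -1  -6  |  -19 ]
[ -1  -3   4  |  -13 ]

(2, 5, 1)

Forward elimination on [A|b]:
R2 <- R2 - (1/2)*R1:  [     0     -3  -13/2  -43/2 ]
R3 <- R3 - (1/8)*R1:  [      0    -7/2    31/8  -109/8 ]
R3 <- R3 - (7/6)*R2:  [      0       0  275/24  275/24 ]
Row echelon form:
[ -8   4       1  |       5 ]
[  0  -3   -13/2  |   -43/2 ]
[  0   0  275/24  |  275/24 ]
Back-substitution:
u = (275/24) / (275/24) = 1
t = (-43/2 - (-13/2)*(1)) / -3 = 5
s = (5 - (4)*(5) - (1)*(1)) / -8 = 2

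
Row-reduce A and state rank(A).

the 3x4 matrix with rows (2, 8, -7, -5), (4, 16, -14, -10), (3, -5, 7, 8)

rank(A) = 2

Row reduction:
R2 <- R2 - (2)*R1:  [ 0  0  0  0 ]
R3 <- R3 - (3/2)*R1:  [    0   -17  35/2  31/2 ]
R2 <-> R3   (pivot in column 2 was zero)
[ 2    8    -7    -5 ]
[ 0  -17  35/2  31/2 ]
[ 0    0     0     0 ]
Row echelon form:
[ 2    8    -7    -5 ]
[ 0  -17  35/2  31/2 ]
[ 0    0     0     0 ]
Nonzero rows / pivot columns: 2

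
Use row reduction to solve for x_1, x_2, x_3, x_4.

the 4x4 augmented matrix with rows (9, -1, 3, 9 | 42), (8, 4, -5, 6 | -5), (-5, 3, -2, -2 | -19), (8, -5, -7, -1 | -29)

(1, 0, 5, 2)

Forward elimination on [A|b]:
R2 <- R2 - (8/9)*R1:  [      0    44/9   -23/3      -2  -127/3 ]
R3 <- R3 - (-5/9)*R1:  [    0  22/9  -1/3     3  13/3 ]
R4 <- R4 - (8/9)*R1:  [      0   -37/9   -29/3      -9  -199/3 ]
R3 <- R3 - (1/2)*R2:  [    0     0   7/2     4  51/2 ]
R4 <- R4 - (-37/44)*R2:  [        0         0   -709/44   -235/22  -4485/44 ]
R4 <- R4 - (-709/154)*R3:  [        0         0         0  1191/154   1191/77 ]
Row echelon form:
[ 9    -1      3         9  |       42 ]
[ 0  44/9  -23/3        -2  |   -127/3 ]
[ 0     0    7/2         4  |     51/2 ]
[ 0     0      0  1191/154  |  1191/77 ]
Back-substitution:
x_4 = (1191/77) / (1191/154) = 2
x_3 = (51/2 - (4)*(2)) / (7/2) = 5
x_2 = (-127/3 - (-23/3)*(5) - (-2)*(2)) / (44/9) = 0
x_1 = (42 - (-1)*(0) - (3)*(5) - (9)*(2)) / 9 = 1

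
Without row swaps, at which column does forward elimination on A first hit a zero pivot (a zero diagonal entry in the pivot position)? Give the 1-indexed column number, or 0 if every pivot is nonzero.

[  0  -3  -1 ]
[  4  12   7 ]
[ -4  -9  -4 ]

first zero-pivot column = 1

Naive forward elimination:
Pivot entry (1,1) is zero but row 2 has 4 in column 1 -> naive elimination stops; a row interchange (e.g. R1 <-> R2) would be required here.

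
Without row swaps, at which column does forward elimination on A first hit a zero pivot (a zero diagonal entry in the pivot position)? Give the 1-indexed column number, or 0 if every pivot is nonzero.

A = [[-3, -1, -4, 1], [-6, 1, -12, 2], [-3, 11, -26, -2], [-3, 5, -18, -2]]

Naive forward elimination:
R2 <- R2 - (2)*R1:  [  0   3  -4   0 ]
R3 <- R3 - (1)*R1:  [   0   12  -22   -3 ]
R4 <- R4 - (1)*R1:  [   0    6  -14   -3 ]
R3 <- R3 - (4)*R2:  [  0   0  -6  -3 ]
R4 <- R4 - (2)*R2:  [  0   0  -6  -3 ]
R4 <- R4 - (1)*R3:  [ 0  0  0  0 ]
Matrix at this point:
[ -3  -1  -4   1 ]
[  0   3  -4   0 ]
[  0   0  -6  -3 ]
[  0   0   0   0 ]
Pivot entry (4,4) in the last row is zero and there are no rows below to swap with -> zero pivot in column 4 (A is singular).

first zero-pivot column = 4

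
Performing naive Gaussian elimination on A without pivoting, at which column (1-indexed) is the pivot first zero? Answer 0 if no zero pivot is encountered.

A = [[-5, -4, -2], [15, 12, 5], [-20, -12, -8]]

Naive forward elimination:
R2 <- R2 - (-3)*R1:  [  0   0  -1 ]
R3 <- R3 - (4)*R1:  [ 0  4  0 ]
Matrix at this point:
[ -5  -4  -2 ]
[  0   0  -1 ]
[  0   4   0 ]
Pivot entry (2,2) is zero but row 3 has 4 in column 2 -> naive elimination stops; a row interchange (e.g. R2 <-> R3) would be required here.

first zero-pivot column = 2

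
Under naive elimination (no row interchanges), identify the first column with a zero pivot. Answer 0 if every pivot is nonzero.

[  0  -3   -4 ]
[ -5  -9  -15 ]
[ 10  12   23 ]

Naive forward elimination:
Pivot entry (1,1) is zero but row 2 has -5 in column 1 -> naive elimination stops; a row interchange (e.g. R1 <-> R2) would be required here.

first zero-pivot column = 1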